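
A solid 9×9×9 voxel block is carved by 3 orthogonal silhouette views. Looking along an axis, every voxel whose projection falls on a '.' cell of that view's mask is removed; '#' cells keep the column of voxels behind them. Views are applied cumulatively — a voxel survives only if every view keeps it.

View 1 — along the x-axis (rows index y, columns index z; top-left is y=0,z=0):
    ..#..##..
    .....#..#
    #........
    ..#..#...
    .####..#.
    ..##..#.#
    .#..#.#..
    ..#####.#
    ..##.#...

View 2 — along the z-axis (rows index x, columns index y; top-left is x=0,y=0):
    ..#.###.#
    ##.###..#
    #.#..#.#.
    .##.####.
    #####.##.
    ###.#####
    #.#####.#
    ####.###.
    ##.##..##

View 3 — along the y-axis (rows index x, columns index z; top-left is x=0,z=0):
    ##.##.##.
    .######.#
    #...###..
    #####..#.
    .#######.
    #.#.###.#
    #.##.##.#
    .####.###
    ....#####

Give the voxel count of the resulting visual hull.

132 voxels

full grid |V| = 729
  1. axis=0 (YZ plane), |mask|=29  ⇒  voxels=261
  2. axis=2 (XY plane), |mask|=56  ⇒  voxels=182
  3. axis=1 (XZ plane), |mask|=54  ⇒  voxels=132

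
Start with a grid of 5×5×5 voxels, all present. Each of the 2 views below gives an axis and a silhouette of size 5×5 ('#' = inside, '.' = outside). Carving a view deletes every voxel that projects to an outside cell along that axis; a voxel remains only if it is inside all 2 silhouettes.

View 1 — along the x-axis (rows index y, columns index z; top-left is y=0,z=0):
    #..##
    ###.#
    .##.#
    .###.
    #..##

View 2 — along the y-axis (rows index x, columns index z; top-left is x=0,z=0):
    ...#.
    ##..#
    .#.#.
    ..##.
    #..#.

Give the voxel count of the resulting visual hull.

remaining voxels: 31

full grid |V| = 125
V1 x: intersect with YZ mask (16 set) -- 80 left
V2 y: intersect with XZ mask (10 set) -- 31 left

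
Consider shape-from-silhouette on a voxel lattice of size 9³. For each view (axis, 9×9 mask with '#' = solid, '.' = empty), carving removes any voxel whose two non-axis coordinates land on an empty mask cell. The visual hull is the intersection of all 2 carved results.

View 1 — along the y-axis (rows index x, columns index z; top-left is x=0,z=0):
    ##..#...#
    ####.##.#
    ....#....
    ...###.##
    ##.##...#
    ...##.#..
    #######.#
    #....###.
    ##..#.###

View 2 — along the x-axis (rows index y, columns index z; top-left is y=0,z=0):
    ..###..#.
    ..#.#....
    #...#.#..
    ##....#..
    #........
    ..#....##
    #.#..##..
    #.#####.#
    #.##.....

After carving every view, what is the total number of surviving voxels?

142 voxels

start: 9×9×9 = 729 voxels
V1 y: intersect with XZ mask (43 set) -- 387 left
V2 x: intersect with YZ mask (30 set) -- 142 left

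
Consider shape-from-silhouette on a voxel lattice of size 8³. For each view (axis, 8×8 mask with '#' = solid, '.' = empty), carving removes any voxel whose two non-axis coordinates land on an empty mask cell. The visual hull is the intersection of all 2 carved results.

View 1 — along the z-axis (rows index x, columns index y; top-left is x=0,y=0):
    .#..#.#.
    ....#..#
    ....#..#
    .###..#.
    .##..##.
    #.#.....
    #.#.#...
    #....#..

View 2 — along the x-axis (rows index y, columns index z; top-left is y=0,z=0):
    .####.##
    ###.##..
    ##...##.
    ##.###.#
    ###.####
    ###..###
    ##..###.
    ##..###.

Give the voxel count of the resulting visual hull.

initial block: 8^3 = 512
step 1: project along z, AND mask (22/64) → |grid| = 176
step 2: project along x, AND mask (44/64) → |grid| = 120

voxel count = 120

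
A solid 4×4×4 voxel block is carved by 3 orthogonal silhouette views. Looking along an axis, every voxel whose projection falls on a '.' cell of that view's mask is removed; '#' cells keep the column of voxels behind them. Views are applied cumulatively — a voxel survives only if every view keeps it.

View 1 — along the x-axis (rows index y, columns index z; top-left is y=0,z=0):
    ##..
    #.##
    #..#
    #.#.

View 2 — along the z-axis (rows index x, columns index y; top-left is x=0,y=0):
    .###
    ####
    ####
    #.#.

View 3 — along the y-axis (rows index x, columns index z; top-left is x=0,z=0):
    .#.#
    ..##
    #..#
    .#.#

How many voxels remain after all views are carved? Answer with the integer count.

remaining voxels: 14

before carving: 64 voxels (4×4×4)
  1. axis=0 (YZ plane), |mask|=9  ⇒  voxels=36
  2. axis=2 (XY plane), |mask|=13  ⇒  voxels=29
  3. axis=1 (XZ plane), |mask|=8  ⇒  voxels=14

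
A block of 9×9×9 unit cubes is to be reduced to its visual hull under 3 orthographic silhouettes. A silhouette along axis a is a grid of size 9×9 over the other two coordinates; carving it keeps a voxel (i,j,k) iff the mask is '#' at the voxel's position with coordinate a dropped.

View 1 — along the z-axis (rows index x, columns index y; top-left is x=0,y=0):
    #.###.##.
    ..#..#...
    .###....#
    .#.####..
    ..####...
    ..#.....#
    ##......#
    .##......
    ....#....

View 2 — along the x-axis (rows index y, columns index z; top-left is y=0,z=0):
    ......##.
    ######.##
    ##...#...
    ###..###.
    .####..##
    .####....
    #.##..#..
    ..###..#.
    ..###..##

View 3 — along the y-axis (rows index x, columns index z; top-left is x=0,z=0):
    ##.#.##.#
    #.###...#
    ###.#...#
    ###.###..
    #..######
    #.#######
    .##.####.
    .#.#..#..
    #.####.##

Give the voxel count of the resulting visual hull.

88 voxels

before carving: 729 voxels (9×9×9)
carve view 1 (along z, XY-mask fill 29/81): 261 voxels remain
carve view 2 (along x, YZ-mask fill 42/81): 141 voxels remain
carve view 3 (along y, XZ-mask fill 53/81): 88 voxels remain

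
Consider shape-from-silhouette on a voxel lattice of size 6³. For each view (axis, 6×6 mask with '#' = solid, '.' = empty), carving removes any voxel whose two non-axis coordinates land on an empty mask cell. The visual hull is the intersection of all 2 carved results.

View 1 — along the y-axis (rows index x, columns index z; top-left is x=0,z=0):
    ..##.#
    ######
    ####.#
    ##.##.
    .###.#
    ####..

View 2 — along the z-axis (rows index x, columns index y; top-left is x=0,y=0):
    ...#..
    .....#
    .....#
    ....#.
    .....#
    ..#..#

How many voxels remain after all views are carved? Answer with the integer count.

initial block: 6^3 = 216
[1] y-view keeps 26 columns → grid now 156
[2] z-view keeps 7 columns → grid now 30

30 voxels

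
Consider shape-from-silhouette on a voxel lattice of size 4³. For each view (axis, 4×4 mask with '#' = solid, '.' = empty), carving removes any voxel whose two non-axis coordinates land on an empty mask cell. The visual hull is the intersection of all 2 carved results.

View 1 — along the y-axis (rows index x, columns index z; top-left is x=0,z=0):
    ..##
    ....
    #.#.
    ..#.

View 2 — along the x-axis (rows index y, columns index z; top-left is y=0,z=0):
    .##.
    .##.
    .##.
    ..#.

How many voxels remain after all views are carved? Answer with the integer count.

12 voxels

start: 4×4×4 = 64 voxels
step 1: project along y, AND mask (5/16) → |grid| = 20
step 2: project along x, AND mask (7/16) → |grid| = 12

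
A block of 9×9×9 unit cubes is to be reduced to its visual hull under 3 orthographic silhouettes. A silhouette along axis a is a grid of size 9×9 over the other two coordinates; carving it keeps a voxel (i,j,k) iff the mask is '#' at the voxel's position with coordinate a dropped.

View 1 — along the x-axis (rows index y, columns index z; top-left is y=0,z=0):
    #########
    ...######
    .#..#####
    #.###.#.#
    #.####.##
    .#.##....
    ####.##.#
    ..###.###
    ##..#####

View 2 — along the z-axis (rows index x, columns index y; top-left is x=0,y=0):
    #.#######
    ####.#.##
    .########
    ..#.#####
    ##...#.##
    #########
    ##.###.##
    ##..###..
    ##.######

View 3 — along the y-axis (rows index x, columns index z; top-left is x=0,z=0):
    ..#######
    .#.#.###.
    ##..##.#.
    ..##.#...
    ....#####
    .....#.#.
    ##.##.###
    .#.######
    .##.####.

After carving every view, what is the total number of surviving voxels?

remaining voxels: 227

initial block: 9^3 = 729
V1 x: intersect with YZ mask (57 set) -- 513 left
V2 z: intersect with XY mask (63 set) -- 393 left
V3 y: intersect with XZ mask (47 set) -- 227 left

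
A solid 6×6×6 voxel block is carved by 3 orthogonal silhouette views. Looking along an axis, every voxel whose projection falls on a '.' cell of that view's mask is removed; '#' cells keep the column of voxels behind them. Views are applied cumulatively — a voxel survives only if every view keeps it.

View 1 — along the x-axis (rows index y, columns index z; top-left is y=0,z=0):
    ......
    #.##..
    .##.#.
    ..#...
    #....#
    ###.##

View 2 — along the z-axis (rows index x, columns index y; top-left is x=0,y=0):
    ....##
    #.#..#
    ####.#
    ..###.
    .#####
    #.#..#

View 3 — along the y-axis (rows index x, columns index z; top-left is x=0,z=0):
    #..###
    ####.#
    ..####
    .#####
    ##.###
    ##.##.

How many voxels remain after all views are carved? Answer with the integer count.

remaining voxels: 39

start: 6×6×6 = 216 voxels
[1] x-view keeps 14 columns → grid now 84
[2] z-view keeps 21 columns → grid now 55
[3] y-view keeps 27 columns → grid now 39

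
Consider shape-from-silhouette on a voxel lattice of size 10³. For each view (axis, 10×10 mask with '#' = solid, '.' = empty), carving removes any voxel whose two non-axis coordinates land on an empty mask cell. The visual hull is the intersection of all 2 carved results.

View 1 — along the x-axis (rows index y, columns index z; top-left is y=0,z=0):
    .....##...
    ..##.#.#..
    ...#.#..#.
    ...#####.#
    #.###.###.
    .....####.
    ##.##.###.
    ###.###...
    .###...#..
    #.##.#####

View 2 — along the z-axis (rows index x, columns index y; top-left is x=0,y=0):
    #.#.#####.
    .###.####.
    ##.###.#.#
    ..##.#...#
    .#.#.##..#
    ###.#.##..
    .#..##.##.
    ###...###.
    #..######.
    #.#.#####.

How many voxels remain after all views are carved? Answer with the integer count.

before carving: 1000 voxels (10×10×10)
step 1: project along x, AND mask (51/100) → |grid| = 510
step 2: project along z, AND mask (61/100) → |grid| = 303

voxel count = 303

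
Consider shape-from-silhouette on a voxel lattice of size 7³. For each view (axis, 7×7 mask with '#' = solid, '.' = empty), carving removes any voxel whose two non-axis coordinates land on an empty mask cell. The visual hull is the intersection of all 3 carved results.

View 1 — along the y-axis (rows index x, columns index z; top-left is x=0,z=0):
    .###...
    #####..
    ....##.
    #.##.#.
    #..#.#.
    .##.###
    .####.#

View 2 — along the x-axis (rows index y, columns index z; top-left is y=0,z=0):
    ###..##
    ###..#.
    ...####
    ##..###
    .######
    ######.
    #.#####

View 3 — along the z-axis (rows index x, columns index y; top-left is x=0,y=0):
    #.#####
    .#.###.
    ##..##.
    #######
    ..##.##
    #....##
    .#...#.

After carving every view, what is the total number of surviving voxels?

|visual hull| = 82

initial block: 7^3 = 343
  1. axis=1 (XZ plane), |mask|=27  ⇒  voxels=189
  2. axis=0 (YZ plane), |mask|=36  ⇒  voxels=138
  3. axis=2 (XY plane), |mask|=30  ⇒  voxels=82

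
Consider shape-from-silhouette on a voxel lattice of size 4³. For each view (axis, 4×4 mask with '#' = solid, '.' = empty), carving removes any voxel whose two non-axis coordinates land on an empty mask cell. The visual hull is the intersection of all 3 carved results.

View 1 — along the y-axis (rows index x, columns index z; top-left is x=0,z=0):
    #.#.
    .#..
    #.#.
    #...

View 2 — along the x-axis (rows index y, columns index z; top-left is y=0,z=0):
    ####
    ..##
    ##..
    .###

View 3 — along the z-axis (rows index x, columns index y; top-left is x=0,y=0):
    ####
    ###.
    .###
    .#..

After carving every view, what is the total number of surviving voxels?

full grid |V| = 64
carve view 1 (along y, XZ-mask fill 6/16): 24 voxels remain
carve view 2 (along x, YZ-mask fill 11/16): 15 voxels remain
carve view 3 (along z, XY-mask fill 11/16): 10 voxels remain

|visual hull| = 10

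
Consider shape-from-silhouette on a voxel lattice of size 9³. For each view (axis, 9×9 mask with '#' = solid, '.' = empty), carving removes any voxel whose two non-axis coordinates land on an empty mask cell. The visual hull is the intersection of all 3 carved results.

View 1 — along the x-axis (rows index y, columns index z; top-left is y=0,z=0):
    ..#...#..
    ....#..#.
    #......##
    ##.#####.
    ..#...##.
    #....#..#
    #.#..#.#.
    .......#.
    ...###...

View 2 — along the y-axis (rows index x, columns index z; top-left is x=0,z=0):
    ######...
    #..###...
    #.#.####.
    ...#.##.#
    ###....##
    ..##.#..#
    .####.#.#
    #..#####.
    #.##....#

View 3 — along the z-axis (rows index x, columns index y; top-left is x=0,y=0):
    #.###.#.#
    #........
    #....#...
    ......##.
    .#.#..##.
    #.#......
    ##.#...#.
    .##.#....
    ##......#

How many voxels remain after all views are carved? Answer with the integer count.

start: 9×9×9 = 729 voxels
after view 1 [x-axis, 28 of 81 cells solid] → remaining = 252
after view 2 [y-axis, 45 of 81 cells solid] → remaining = 138
after view 3 [z-axis, 27 of 81 cells solid] → remaining = 44

|visual hull| = 44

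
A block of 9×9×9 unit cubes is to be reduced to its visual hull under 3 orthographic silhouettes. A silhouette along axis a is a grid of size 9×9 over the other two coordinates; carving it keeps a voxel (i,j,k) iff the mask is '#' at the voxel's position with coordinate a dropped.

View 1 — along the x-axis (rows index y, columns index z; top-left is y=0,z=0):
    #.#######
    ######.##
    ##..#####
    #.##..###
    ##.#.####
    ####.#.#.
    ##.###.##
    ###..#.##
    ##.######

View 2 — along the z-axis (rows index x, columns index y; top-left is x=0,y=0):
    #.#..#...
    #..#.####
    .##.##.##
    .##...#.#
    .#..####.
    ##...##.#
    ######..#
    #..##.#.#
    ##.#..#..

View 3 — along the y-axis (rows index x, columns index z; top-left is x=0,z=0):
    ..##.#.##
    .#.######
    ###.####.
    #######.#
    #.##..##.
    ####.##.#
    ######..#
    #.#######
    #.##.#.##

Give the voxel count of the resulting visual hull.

initial block: 9^3 = 729
  1. axis=0 (YZ plane), |mask|=63  ⇒  voxels=567
  2. axis=2 (XY plane), |mask|=45  ⇒  voxels=320
  3. axis=1 (XZ plane), |mask|=60  ⇒  voxels=241

voxel count = 241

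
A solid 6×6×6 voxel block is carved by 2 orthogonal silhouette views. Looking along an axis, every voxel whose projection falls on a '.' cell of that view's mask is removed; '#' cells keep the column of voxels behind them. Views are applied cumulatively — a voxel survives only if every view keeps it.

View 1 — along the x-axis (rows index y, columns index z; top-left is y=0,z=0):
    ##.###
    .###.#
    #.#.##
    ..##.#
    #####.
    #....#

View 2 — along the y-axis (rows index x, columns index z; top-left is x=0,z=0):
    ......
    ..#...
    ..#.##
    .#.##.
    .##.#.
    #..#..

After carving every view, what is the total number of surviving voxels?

44 voxels

initial block: 6^3 = 216
after view 1 [x-axis, 23 of 36 cells solid] → remaining = 138
after view 2 [y-axis, 12 of 36 cells solid] → remaining = 44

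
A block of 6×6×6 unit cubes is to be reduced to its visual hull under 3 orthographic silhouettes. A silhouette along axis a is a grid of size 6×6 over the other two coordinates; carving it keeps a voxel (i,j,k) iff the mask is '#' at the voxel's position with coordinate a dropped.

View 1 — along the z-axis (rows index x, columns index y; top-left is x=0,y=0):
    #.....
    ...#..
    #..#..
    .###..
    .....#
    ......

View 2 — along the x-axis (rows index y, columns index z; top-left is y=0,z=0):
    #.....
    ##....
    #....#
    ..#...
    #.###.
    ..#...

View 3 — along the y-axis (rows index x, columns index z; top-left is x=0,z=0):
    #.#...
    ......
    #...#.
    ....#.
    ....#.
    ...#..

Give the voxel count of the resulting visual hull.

remaining voxels: 2

start: 6×6×6 = 216 voxels
  1. axis=2 (XY plane), |mask|=8  ⇒  voxels=48
  2. axis=0 (YZ plane), |mask|=11  ⇒  voxels=10
  3. axis=1 (XZ plane), |mask|=7  ⇒  voxels=2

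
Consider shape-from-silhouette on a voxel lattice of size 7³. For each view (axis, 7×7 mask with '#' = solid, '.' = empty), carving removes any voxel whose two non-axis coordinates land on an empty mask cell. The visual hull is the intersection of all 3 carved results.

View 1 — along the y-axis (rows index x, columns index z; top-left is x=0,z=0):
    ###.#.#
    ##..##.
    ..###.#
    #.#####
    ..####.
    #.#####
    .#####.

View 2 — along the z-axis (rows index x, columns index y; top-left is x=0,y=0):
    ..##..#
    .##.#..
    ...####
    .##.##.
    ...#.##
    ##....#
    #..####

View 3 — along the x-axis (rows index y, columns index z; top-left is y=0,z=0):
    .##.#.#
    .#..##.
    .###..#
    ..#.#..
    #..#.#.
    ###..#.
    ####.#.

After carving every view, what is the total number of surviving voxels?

voxel count = 61

initial block: 7^3 = 343
after view 1 [y-axis, 34 of 49 cells solid] → remaining = 238
after view 2 [z-axis, 25 of 49 cells solid] → remaining = 122
after view 3 [x-axis, 25 of 49 cells solid] → remaining = 61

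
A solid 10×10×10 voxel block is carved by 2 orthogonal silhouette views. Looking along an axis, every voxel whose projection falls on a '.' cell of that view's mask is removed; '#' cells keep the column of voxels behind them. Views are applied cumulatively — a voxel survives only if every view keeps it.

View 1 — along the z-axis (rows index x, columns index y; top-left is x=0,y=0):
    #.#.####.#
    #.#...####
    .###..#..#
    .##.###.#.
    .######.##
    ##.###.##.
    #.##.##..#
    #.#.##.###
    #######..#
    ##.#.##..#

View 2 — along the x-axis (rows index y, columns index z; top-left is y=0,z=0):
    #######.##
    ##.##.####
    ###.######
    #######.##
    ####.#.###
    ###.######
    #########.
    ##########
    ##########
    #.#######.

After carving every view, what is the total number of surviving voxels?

start: 10×10×10 = 1000 voxels
V1 z: intersect with XY mask (66 set) -- 660 left
V2 x: intersect with YZ mask (89 set) -- 583 left

voxel count = 583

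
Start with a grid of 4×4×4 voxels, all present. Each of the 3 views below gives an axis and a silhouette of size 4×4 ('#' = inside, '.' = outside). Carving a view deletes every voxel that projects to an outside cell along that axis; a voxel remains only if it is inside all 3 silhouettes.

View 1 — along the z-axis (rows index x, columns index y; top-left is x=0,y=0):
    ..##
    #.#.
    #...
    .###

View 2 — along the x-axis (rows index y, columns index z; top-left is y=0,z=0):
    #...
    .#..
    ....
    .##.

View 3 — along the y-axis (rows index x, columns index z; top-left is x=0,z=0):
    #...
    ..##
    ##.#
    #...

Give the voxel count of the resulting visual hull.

before carving: 64 voxels (4×4×4)
V1 z: intersect with XY mask (8 set) -- 32 left
V2 x: intersect with YZ mask (4 set) -- 7 left
V3 y: intersect with XZ mask (7 set) -- 1 left

voxel count = 1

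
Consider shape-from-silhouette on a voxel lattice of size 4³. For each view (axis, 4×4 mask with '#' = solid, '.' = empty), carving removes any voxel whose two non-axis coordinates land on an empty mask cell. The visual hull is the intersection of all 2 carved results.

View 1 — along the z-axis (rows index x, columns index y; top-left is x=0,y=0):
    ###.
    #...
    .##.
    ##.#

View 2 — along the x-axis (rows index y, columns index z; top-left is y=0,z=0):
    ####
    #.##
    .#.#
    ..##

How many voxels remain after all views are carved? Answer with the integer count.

initial block: 4^3 = 64
carve view 1 (along z, XY-mask fill 9/16): 36 voxels remain
carve view 2 (along x, YZ-mask fill 11/16): 27 voxels remain

27 voxels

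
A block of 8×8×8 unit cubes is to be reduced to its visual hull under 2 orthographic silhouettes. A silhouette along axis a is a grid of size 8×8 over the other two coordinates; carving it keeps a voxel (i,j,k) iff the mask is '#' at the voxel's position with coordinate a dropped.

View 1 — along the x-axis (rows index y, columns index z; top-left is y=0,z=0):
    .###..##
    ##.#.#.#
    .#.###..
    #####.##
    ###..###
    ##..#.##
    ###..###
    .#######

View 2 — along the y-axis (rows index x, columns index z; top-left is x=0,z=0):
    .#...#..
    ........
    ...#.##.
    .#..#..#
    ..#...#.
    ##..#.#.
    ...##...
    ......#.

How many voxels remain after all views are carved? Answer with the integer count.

97 voxels

full grid |V| = 512
step 1: project along x, AND mask (45/64) → |grid| = 360
step 2: project along y, AND mask (17/64) → |grid| = 97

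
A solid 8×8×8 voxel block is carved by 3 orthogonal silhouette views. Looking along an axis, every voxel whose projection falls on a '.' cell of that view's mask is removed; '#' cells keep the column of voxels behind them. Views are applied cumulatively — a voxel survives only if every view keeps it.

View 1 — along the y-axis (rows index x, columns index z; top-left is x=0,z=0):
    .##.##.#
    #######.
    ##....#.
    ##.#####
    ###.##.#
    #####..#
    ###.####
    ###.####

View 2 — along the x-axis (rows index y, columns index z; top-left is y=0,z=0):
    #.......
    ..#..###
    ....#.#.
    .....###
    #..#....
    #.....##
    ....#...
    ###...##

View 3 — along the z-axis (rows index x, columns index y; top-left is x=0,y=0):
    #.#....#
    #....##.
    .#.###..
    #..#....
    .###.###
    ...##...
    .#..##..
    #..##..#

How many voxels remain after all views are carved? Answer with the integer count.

remaining voxels: 51

before carving: 512 voxels (8×8×8)
carve view 1 (along y, XZ-mask fill 48/64): 384 voxels remain
carve view 2 (along x, YZ-mask fill 21/64): 126 voxels remain
carve view 3 (along z, XY-mask fill 27/64): 51 voxels remain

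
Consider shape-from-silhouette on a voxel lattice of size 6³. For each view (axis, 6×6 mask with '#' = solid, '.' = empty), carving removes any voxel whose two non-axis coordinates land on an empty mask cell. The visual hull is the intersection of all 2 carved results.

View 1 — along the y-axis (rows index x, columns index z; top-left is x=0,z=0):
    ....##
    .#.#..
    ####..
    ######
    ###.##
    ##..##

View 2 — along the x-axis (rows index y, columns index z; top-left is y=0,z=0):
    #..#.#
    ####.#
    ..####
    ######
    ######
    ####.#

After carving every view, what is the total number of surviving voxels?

start: 6×6×6 = 216 voxels
step 1: project along y, AND mask (23/36) → |grid| = 138
step 2: project along x, AND mask (29/36) → |grid| = 109

voxel count = 109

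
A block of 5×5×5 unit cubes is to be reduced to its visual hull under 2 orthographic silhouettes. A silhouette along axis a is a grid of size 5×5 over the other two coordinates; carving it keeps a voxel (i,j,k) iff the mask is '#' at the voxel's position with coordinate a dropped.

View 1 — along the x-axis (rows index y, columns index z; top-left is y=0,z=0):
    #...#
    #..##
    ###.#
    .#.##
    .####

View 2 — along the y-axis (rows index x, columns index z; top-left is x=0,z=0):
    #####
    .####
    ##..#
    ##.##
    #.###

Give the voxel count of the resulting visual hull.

|visual hull| = 67

initial block: 5^3 = 125
carve view 1 (along x, YZ-mask fill 16/25): 80 voxels remain
carve view 2 (along y, XZ-mask fill 20/25): 67 voxels remain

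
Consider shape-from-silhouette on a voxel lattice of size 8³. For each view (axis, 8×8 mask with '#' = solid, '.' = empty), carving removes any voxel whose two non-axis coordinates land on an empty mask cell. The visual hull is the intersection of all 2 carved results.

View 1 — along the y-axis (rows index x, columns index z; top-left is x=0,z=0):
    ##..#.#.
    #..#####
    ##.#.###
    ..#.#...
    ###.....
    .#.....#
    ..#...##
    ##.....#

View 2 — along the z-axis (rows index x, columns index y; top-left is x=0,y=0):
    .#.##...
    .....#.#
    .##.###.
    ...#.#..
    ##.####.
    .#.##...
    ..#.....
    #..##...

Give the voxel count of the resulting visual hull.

94 voxels

before carving: 512 voxels (8×8×8)
carve view 1 (along y, XZ-mask fill 29/64): 232 voxels remain
carve view 2 (along z, XY-mask fill 25/64): 94 voxels remain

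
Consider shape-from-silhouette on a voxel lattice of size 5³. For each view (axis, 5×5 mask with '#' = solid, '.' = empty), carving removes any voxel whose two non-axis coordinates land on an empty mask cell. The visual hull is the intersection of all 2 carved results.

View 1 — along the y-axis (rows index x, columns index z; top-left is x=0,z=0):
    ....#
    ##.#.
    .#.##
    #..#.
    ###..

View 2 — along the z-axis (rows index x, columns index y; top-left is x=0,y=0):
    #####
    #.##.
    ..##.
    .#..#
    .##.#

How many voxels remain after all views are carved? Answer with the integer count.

|visual hull| = 33

full grid |V| = 125
step 1: project along y, AND mask (12/25) → |grid| = 60
step 2: project along z, AND mask (15/25) → |grid| = 33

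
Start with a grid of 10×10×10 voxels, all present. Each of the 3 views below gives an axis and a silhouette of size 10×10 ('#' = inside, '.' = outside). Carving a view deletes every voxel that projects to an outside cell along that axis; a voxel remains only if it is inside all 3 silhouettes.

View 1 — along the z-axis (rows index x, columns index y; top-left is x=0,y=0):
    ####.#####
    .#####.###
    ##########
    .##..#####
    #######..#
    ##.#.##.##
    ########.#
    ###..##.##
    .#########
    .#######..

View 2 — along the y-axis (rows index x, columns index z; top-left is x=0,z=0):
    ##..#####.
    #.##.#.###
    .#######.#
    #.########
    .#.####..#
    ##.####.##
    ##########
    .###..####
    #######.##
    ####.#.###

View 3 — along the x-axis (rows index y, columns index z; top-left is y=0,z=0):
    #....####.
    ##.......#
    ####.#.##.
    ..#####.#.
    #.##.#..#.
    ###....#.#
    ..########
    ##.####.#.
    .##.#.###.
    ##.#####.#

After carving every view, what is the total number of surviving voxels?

full grid |V| = 1000
step 1: project along z, AND mask (81/100) → |grid| = 810
step 2: project along y, AND mask (79/100) → |grid| = 642
step 3: project along x, AND mask (60/100) → |grid| = 385

voxel count = 385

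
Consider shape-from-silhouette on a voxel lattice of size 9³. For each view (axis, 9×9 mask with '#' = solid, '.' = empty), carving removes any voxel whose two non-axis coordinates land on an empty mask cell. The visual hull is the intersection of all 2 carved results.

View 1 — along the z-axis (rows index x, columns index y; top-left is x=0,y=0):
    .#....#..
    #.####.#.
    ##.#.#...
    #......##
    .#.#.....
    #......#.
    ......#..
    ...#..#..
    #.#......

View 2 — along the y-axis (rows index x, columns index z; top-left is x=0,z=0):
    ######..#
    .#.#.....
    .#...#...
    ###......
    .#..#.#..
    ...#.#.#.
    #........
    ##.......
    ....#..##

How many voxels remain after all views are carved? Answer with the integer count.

|visual hull| = 66

start: 9×9×9 = 729 voxels
V1 z: intersect with XY mask (24 set) -- 216 left
V2 y: intersect with XZ mask (26 set) -- 66 left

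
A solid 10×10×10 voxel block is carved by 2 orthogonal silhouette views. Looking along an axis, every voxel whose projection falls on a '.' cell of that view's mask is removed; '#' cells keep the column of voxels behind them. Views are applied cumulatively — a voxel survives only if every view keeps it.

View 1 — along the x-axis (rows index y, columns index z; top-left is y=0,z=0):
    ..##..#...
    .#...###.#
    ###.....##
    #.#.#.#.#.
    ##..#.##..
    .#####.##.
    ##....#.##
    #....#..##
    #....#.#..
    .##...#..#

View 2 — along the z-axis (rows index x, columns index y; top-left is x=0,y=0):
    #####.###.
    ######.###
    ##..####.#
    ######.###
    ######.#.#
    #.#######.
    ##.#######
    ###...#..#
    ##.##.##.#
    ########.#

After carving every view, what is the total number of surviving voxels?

full grid |V| = 1000
step 1: project along x, AND mask (46/100) → |grid| = 460
step 2: project along z, AND mask (79/100) → |grid| = 362

voxel count = 362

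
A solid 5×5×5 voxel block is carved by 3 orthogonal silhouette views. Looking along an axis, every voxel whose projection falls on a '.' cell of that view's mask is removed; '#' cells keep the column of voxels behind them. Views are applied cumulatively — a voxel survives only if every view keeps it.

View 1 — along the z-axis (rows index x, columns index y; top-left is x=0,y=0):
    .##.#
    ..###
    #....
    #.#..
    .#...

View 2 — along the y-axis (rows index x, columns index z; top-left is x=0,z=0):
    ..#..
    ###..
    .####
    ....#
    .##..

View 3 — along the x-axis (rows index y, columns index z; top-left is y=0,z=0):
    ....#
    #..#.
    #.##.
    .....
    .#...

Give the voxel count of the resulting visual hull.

|visual hull| = 6

start: 5×5×5 = 125 voxels
[1] z-view keeps 10 columns → grid now 50
[2] y-view keeps 11 columns → grid now 20
[3] x-view keeps 7 columns → grid now 6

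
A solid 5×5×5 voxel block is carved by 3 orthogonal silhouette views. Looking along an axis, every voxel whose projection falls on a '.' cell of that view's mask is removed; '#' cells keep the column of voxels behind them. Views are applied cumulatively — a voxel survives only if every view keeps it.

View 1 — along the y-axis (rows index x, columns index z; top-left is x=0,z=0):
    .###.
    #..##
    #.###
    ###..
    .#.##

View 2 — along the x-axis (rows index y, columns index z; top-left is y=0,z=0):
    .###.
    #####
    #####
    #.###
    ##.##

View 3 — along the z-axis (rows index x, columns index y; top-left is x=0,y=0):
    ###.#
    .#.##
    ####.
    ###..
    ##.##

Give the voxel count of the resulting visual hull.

52 voxels

start: 5×5×5 = 125 voxels
V1 y: intersect with XZ mask (16 set) -- 80 left
V2 x: intersect with YZ mask (21 set) -- 68 left
V3 z: intersect with XY mask (18 set) -- 52 left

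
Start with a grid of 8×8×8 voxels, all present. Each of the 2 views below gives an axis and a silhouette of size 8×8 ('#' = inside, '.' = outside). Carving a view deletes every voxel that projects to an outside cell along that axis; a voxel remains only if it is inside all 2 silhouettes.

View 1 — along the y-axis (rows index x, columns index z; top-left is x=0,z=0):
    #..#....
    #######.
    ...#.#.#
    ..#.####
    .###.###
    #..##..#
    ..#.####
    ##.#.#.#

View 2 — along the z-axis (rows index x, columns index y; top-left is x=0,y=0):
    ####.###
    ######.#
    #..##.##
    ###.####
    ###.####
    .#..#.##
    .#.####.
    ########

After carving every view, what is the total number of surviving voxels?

initial block: 8^3 = 512
[1] y-view keeps 37 columns → grid now 296
[2] z-view keeps 50 columns → grid now 236

remaining voxels: 236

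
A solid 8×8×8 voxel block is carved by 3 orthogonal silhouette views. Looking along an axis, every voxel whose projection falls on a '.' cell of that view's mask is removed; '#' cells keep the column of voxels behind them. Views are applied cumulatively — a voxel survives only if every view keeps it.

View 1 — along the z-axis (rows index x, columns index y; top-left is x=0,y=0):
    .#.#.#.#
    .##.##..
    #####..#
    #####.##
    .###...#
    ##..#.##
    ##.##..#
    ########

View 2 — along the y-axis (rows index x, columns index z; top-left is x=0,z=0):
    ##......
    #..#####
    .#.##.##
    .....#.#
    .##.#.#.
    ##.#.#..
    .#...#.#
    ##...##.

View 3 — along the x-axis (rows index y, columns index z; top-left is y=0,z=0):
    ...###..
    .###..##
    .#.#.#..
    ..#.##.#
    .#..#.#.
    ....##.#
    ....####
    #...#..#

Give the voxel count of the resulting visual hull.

full grid |V| = 512
V1 z: intersect with XY mask (43 set) -- 344 left
V2 y: intersect with XZ mask (30 set) -- 159 left
V3 x: intersect with YZ mask (28 set) -- 68 left

voxel count = 68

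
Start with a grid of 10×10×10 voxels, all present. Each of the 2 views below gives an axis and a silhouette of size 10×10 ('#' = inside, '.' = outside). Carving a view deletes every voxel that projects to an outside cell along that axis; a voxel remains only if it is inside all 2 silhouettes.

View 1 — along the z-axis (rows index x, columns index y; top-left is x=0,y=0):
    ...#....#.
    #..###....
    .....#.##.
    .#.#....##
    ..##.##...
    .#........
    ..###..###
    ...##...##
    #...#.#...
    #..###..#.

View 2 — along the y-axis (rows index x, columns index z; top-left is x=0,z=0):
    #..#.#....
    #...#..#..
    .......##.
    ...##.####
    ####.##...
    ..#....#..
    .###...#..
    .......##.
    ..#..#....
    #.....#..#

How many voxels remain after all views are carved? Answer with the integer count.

initial block: 10^3 = 1000
step 1: project along z, AND mask (36/100) → |grid| = 360
step 2: project along y, AND mask (33/100) → |grid| = 127

voxel count = 127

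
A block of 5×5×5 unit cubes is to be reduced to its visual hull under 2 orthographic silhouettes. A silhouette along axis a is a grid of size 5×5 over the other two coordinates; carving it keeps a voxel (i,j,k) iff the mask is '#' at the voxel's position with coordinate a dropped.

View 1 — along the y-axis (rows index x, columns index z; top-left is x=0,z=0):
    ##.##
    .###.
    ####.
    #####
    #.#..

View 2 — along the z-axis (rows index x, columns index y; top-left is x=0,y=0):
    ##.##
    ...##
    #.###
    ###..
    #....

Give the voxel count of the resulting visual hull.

remaining voxels: 55

full grid |V| = 125
  1. axis=1 (XZ plane), |mask|=18  ⇒  voxels=90
  2. axis=2 (XY plane), |mask|=14  ⇒  voxels=55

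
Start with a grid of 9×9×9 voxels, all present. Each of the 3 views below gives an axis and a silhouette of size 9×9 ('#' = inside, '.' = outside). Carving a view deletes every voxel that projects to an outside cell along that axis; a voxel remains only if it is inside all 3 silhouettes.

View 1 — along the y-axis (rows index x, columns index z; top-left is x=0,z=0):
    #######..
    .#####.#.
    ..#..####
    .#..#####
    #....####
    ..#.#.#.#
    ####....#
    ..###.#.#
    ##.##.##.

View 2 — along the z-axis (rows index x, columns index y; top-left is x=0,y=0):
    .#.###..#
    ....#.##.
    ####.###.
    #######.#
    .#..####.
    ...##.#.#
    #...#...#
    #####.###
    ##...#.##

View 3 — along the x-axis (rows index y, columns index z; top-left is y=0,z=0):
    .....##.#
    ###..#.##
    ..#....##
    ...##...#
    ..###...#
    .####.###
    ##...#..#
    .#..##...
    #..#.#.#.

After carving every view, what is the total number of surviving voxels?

120 voxels

full grid |V| = 729
after view 1 [y-axis, 49 of 81 cells solid] → remaining = 441
after view 2 [z-axis, 48 of 81 cells solid] → remaining = 262
after view 3 [x-axis, 37 of 81 cells solid] → remaining = 120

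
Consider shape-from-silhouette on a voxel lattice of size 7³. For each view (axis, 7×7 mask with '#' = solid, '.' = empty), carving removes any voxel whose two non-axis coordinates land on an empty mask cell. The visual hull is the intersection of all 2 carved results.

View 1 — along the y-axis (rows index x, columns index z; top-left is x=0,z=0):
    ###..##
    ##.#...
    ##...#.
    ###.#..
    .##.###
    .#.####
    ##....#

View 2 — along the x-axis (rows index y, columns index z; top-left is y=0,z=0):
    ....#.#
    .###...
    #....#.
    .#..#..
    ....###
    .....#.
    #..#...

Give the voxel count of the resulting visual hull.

voxel count = 60

start: 7×7×7 = 343 voxels
after view 1 [y-axis, 28 of 49 cells solid] → remaining = 196
after view 2 [x-axis, 15 of 49 cells solid] → remaining = 60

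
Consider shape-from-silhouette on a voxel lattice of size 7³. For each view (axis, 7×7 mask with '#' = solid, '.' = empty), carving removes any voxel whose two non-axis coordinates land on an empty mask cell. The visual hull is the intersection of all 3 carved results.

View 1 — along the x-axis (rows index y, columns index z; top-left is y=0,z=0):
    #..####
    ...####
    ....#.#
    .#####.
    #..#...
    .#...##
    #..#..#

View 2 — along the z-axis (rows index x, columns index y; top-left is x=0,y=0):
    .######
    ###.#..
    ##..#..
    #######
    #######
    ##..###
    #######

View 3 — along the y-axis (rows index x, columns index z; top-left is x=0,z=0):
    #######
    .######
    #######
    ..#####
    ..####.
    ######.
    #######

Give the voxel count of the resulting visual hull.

initial block: 7^3 = 343
V1 x: intersect with YZ mask (24 set) -- 168 left
V2 z: intersect with XY mask (39 set) -- 132 left
V3 y: intersect with XZ mask (42 set) -- 111 left

voxel count = 111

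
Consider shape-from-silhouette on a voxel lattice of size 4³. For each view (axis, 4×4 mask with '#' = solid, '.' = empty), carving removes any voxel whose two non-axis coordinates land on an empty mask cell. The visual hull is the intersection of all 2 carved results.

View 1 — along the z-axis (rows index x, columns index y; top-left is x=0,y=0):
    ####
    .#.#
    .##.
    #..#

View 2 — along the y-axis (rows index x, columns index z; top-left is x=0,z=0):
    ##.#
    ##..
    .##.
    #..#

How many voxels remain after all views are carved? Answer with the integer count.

|visual hull| = 24

before carving: 64 voxels (4×4×4)
step 1: project along z, AND mask (10/16) → |grid| = 40
step 2: project along y, AND mask (9/16) → |grid| = 24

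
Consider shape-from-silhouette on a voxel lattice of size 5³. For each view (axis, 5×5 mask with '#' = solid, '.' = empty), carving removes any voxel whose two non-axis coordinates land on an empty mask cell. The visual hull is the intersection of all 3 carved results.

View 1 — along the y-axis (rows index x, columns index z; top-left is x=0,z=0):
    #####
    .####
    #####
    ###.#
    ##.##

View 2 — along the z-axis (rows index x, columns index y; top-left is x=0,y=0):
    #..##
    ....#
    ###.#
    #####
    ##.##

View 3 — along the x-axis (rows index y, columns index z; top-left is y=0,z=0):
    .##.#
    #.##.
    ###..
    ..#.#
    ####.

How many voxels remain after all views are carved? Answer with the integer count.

initial block: 5^3 = 125
[1] y-view keeps 22 columns → grid now 110
[2] z-view keeps 17 columns → grid now 75
[3] x-view keeps 15 columns → grid now 46

|visual hull| = 46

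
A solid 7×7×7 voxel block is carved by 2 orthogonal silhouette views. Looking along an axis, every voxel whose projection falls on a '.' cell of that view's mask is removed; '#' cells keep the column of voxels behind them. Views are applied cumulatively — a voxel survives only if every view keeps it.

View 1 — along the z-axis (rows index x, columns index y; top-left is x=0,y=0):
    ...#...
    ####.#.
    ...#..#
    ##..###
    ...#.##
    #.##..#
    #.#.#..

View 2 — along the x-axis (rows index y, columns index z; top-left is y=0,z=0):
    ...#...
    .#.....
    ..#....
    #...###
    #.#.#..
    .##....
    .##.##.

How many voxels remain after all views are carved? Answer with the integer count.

remaining voxels: 57

start: 7×7×7 = 343 voxels
carve view 1 (along z, XY-mask fill 23/49): 161 voxels remain
carve view 2 (along x, YZ-mask fill 16/49): 57 voxels remain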